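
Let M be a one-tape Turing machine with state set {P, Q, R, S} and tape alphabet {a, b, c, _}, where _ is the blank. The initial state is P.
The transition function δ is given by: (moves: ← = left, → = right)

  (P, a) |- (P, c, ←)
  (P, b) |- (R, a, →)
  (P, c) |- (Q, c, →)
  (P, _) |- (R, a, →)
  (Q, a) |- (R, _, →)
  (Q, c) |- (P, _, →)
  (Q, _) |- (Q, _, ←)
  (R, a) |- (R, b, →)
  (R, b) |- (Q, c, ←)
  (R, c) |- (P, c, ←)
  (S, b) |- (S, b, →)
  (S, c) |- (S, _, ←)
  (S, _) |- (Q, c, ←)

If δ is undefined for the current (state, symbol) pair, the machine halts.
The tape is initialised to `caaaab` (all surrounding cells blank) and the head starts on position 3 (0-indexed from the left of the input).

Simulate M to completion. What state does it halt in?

Q

state=P head=3 tape=caa[a]ab   (P,a)→(P,c,←)
state=P head=2 tape=ca[a]cab   (P,a)→(P,c,←)
state=P head=1 tape=c[a]ccab   (P,a)→(P,c,←)
state=P head=0 tape=[c]cccab   (P,c)→(Q,c,→)
state=Q head=1 tape=c[c]ccab   (Q,c)→(P,_,→)
state=P head=2 tape=c_[c]cab   (P,c)→(Q,c,→)
state=Q head=3 tape=c_c[c]ab   (Q,c)→(P,_,→)
state=P head=4 tape=c_c_[a]b   (P,a)→(P,c,←)
state=P head=3 tape=c_c[_]cb   (P,_)→(R,a,→)
state=R head=4 tape=c_ca[c]b   (R,c)→(P,c,←)
state=P head=3 tape=c_c[a]cb   (P,a)→(P,c,←)
state=P head=2 tape=c_[c]ccb   (P,c)→(Q,c,→)
state=Q head=3 tape=c_c[c]cb   (Q,c)→(P,_,→)
state=P head=4 tape=c_c_[c]b   (P,c)→(Q,c,→)
state=Q head=5 tape=c_c_c[b]
No transition is defined for (Q, b); M halts in state Q.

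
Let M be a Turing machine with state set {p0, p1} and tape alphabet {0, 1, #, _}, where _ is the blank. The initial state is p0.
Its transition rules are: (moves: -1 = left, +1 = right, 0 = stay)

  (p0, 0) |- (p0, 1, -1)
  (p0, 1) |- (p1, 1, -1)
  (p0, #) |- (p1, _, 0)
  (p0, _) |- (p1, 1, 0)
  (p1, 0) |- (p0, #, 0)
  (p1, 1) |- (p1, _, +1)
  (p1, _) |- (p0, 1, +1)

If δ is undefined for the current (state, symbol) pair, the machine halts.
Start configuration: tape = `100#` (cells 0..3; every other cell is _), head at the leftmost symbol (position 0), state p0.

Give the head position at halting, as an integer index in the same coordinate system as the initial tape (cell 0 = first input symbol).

state=p0 head=0 tape=_[1]00#   (p0,1)→(p1,1,-1)
state=p1 head=-1 tape=[_]100#   (p1,_)→(p0,1,+1)
state=p0 head=0 tape=1[1]00#   (p0,1)→(p1,1,-1)
state=p1 head=-1 tape=[1]100#   (p1,1)→(p1,_,+1)
state=p1 head=0 tape=_[1]00#   (p1,1)→(p1,_,+1)
state=p1 head=1 tape=__[0]0#   (p1,0)→(p0,#,0)
state=p0 head=1 tape=__[#]0#   (p0,#)→(p1,_,0)
state=p1 head=1 tape=__[_]0#   (p1,_)→(p0,1,+1)
state=p0 head=2 tape=__1[0]#   (p0,0)→(p0,1,-1)
state=p0 head=1 tape=__[1]1#   (p0,1)→(p1,1,-1)
state=p1 head=0 tape=_[_]11#   (p1,_)→(p0,1,+1)
state=p0 head=1 tape=_1[1]1#   (p0,1)→(p1,1,-1)
state=p1 head=0 tape=_[1]11#   (p1,1)→(p1,_,+1)
state=p1 head=1 tape=__[1]1#   (p1,1)→(p1,_,+1)
state=p1 head=2 tape=___[1]#   (p1,1)→(p1,_,+1)
state=p1 head=3 tape=____[#]
At halt the head is at cell 3.

3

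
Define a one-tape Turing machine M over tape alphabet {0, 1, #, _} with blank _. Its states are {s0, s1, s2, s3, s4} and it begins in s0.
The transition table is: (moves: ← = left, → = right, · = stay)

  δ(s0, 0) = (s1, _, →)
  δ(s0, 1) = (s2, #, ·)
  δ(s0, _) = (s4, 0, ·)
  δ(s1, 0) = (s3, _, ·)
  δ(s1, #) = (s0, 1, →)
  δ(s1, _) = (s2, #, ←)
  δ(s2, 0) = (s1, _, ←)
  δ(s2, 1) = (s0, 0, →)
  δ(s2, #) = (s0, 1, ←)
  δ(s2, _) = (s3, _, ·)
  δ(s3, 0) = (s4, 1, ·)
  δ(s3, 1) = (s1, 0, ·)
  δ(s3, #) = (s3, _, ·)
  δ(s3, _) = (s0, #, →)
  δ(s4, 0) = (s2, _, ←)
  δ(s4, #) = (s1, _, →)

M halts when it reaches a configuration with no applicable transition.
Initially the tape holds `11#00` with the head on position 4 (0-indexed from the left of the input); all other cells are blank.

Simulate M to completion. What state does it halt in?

s0 | 11#0[0]_   read 0 → write _, move →, go to s1
s1 | 11#0_[_]   read _ → write #, move ←, go to s2
s2 | 11#0[_]#   read _ → write _, move ·, go to s3
s3 | 11#0[_]#   read _ → write #, move →, go to s0
s0 | 11#0#[#]
No transition is defined for (s0, #); M halts in state s0.

s0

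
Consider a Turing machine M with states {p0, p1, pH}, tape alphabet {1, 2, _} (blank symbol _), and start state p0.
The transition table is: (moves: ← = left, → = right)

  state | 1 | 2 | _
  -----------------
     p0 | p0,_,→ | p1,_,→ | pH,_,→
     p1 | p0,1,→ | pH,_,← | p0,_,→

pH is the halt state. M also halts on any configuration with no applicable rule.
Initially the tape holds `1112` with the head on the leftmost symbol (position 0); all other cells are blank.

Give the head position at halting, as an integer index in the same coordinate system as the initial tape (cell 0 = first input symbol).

6

state=p0 head=0 tape=[1]112___   (p0,1)→(p0,_,→)
state=p0 head=1 tape=_[1]12___   (p0,1)→(p0,_,→)
state=p0 head=2 tape=__[1]2___   (p0,1)→(p0,_,→)
state=p0 head=3 tape=___[2]___   (p0,2)→(p1,_,→)
state=p1 head=4 tape=____[_]__   (p1,_)→(p0,_,→)
state=p0 head=5 tape=_____[_]_   (p0,_)→(pH,_,→)
state=pH head=6 tape=______[_]
At halt the head is at cell 6.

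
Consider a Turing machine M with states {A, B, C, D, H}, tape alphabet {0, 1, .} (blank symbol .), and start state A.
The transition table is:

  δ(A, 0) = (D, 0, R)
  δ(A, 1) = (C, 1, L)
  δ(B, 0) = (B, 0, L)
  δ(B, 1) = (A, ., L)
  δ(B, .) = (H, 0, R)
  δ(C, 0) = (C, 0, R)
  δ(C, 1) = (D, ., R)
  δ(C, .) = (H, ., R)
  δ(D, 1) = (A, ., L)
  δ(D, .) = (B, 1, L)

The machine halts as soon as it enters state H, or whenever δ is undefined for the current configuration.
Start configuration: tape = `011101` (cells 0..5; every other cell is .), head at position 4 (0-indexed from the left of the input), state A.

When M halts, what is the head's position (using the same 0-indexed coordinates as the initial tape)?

A | 0111[0]1   read 0 → write 0, move R, go to D
D | 01110[1]   read 1 → write ., move L, go to A
A | 0111[0].   read 0 → write 0, move R, go to D
D | 01110[.]   read . → write 1, move L, go to B
B | 0111[0]1   read 0 → write 0, move L, go to B
B | 011[1]01   read 1 → write ., move L, go to A
A | 01[1].01   read 1 → write 1, move L, go to C
C | 0[1]1.01   read 1 → write ., move R, go to D
D | 0.[1].01   read 1 → write ., move L, go to A
A | 0[.]..01
At halt the head is at cell 1.

1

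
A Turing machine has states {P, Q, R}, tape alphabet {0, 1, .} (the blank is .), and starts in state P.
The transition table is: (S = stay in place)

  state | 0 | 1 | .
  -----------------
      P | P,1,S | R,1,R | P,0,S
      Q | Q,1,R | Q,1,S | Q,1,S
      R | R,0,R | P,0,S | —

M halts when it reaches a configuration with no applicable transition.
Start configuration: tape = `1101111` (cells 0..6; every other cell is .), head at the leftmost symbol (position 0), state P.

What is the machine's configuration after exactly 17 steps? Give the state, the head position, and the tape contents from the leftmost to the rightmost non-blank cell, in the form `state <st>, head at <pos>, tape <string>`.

state R, head at 7, tape 1101111

P | [1]101111.   read 1 → write 1, move R, go to R
R | 1[1]01111.   read 1 → write 0, move S, go to P
P | 1[0]01111.   read 0 → write 1, move S, go to P
P | 1[1]01111.   read 1 → write 1, move R, go to R
R | 11[0]1111.   read 0 → write 0, move R, go to R
R | 110[1]111.   read 1 → write 0, move S, go to P
P | 110[0]111.   read 0 → write 1, move S, go to P
P | 110[1]111.   read 1 → write 1, move R, go to R
R | 1101[1]11.   read 1 → write 0, move S, go to P
P | 1101[0]11.   read 0 → write 1, move S, go to P
P | 1101[1]11.   read 1 → write 1, move R, go to R
R | 11011[1]1.   read 1 → write 0, move S, go to P
P | 11011[0]1.   read 0 → write 1, move S, go to P
P | 11011[1]1.   read 1 → write 1, move R, go to R
R | 110111[1].   read 1 → write 0, move S, go to P
P | 110111[0].   read 0 → write 1, move S, go to P
P | 110111[1].   read 1 → write 1, move R, go to R
R | 1101111[.]
After 17 steps: state R, head at 7, tape 1101111.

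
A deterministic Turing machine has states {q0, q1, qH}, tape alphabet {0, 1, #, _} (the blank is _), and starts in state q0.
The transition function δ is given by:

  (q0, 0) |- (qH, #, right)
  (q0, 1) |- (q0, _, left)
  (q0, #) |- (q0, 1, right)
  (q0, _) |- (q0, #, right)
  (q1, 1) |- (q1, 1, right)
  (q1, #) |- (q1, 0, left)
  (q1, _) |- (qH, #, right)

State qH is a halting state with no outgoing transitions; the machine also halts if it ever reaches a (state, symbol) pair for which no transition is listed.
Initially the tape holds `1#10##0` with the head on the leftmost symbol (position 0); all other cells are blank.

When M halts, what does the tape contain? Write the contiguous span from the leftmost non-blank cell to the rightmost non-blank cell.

state=q0 head=0 tape=_[1]#10##0   (q0,1)→(q0,_,left)
state=q0 head=-1 tape=[_]_#10##0   (q0,_)→(q0,#,right)
state=q0 head=0 tape=#[_]#10##0   (q0,_)→(q0,#,right)
state=q0 head=1 tape=##[#]10##0   (q0,#)→(q0,1,right)
state=q0 head=2 tape=##1[1]0##0   (q0,1)→(q0,_,left)
state=q0 head=1 tape=##[1]_0##0   (q0,1)→(q0,_,left)
state=q0 head=0 tape=#[#]__0##0   (q0,#)→(q0,1,right)
state=q0 head=1 tape=#1[_]_0##0   (q0,_)→(q0,#,right)
state=q0 head=2 tape=#1#[_]0##0   (q0,_)→(q0,#,right)
state=q0 head=3 tape=#1##[0]##0   (q0,0)→(qH,#,right)
state=qH head=4 tape=#1###[#]#0
The non-blank tape span at halt is #1#####0.

#1#####0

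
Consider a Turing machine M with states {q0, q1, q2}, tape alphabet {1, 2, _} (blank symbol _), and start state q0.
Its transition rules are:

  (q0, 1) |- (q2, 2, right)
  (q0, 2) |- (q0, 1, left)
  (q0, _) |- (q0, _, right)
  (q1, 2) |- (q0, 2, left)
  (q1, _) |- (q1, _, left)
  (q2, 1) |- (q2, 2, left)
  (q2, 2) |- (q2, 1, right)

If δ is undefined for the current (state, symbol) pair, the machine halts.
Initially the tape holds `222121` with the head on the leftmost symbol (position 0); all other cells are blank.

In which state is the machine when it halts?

state=q0 head=0 tape=_[2]22121   (q0,2)→(q0,1,left)
state=q0 head=-1 tape=[_]122121   (q0,_)→(q0,_,right)
state=q0 head=0 tape=_[1]22121   (q0,1)→(q2,2,right)
state=q2 head=1 tape=_2[2]2121   (q2,2)→(q2,1,right)
state=q2 head=2 tape=_21[2]121   (q2,2)→(q2,1,right)
state=q2 head=3 tape=_211[1]21   (q2,1)→(q2,2,left)
state=q2 head=2 tape=_21[1]221   (q2,1)→(q2,2,left)
state=q2 head=1 tape=_2[1]2221   (q2,1)→(q2,2,left)
state=q2 head=0 tape=_[2]22221   (q2,2)→(q2,1,right)
state=q2 head=1 tape=_1[2]2221   (q2,2)→(q2,1,right)
state=q2 head=2 tape=_11[2]221   (q2,2)→(q2,1,right)
state=q2 head=3 tape=_111[2]21   (q2,2)→(q2,1,right)
state=q2 head=4 tape=_1111[2]1   (q2,2)→(q2,1,right)
state=q2 head=5 tape=_11111[1]   (q2,1)→(q2,2,left)
state=q2 head=4 tape=_1111[1]2   (q2,1)→(q2,2,left)
state=q2 head=3 tape=_111[1]22   (q2,1)→(q2,2,left)
state=q2 head=2 tape=_11[1]222   (q2,1)→(q2,2,left)
state=q2 head=1 tape=_1[1]2222   (q2,1)→(q2,2,left)
state=q2 head=0 tape=_[1]22222   (q2,1)→(q2,2,left)
state=q2 head=-1 tape=[_]222222
No transition is defined for (q2, _); M halts in state q2.

q2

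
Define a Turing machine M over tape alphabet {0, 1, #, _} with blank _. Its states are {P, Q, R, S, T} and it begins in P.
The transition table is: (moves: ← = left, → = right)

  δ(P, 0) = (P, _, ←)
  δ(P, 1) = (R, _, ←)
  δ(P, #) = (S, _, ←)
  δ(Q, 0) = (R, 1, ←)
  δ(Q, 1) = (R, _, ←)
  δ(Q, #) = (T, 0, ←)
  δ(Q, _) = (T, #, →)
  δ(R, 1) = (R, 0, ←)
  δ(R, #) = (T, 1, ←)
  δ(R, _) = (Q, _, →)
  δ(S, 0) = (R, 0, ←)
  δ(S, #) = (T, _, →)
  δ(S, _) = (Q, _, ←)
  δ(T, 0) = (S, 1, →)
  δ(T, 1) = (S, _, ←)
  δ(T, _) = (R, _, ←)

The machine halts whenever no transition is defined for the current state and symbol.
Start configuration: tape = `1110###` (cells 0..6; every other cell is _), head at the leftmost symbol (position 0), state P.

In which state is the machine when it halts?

P | _[1]110###   read 1 → write _, move ←, go to R
R | [_]_110###   read _ → write _, move →, go to Q
Q | _[_]110###   read _ → write #, move →, go to T
T | _#[1]10###   read 1 → write _, move ←, go to S
S | _[#]_10###   read # → write _, move →, go to T
T | __[_]10###   read _ → write _, move ←, go to R
R | _[_]_10###   read _ → write _, move →, go to Q
Q | __[_]10###   read _ → write #, move →, go to T
T | __#[1]0###   read 1 → write _, move ←, go to S
S | __[#]_0###   read # → write _, move →, go to T
T | ___[_]0###   read _ → write _, move ←, go to R
R | __[_]_0###   read _ → write _, move →, go to Q
Q | ___[_]0###   read _ → write #, move →, go to T
T | ___#[0]###   read 0 → write 1, move →, go to S
S | ___#1[#]##   read # → write _, move →, go to T
T | ___#1_[#]#
No transition is defined for (T, #); M halts in state T.

T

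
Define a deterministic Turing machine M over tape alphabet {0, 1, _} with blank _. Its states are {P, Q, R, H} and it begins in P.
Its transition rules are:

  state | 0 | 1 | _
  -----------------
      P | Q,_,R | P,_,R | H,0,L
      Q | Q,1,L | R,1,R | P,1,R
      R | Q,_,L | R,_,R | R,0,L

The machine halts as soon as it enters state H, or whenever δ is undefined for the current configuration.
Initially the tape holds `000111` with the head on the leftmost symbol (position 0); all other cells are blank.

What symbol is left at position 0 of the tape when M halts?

state=P head=0 tape=[0]00111_   (P,0)→(Q,_,R)
state=Q head=1 tape=_[0]0111_   (Q,0)→(Q,1,L)
state=Q head=0 tape=[_]10111_   (Q,_)→(P,1,R)
state=P head=1 tape=1[1]0111_   (P,1)→(P,_,R)
state=P head=2 tape=1_[0]111_   (P,0)→(Q,_,R)
state=Q head=3 tape=1__[1]11_   (Q,1)→(R,1,R)
state=R head=4 tape=1__1[1]1_   (R,1)→(R,_,R)
state=R head=5 tape=1__1_[1]_   (R,1)→(R,_,R)
state=R head=6 tape=1__1__[_]   (R,_)→(R,0,L)
state=R head=5 tape=1__1_[_]0   (R,_)→(R,0,L)
state=R head=4 tape=1__1[_]00   (R,_)→(R,0,L)
state=R head=3 tape=1__[1]000   (R,1)→(R,_,R)
state=R head=4 tape=1___[0]00   (R,0)→(Q,_,L)
state=Q head=3 tape=1__[_]_00   (Q,_)→(P,1,R)
state=P head=4 tape=1__1[_]00   (P,_)→(H,0,L)
state=H head=3 tape=1__[1]000
Cell 0 holds 1 when M halts.

1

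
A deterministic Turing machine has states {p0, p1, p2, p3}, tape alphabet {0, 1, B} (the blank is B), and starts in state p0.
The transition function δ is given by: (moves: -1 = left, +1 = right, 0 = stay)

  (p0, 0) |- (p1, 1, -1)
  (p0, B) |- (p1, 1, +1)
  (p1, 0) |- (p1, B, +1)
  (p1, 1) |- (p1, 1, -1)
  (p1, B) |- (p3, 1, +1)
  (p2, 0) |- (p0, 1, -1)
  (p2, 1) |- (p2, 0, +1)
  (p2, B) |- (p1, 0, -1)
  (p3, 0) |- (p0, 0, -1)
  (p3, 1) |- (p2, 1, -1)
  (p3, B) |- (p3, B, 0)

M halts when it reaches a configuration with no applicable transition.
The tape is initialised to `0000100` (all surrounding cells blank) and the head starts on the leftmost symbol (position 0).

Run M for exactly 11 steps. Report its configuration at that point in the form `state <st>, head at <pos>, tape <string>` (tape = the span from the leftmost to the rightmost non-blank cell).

p0 | B[0]000100   read 0 → write 1, move -1, go to p1
p1 | [B]1000100   read B → write 1, move +1, go to p3
p3 | 1[1]000100   read 1 → write 1, move -1, go to p2
p2 | [1]1000100   read 1 → write 0, move +1, go to p2
p2 | 0[1]000100   read 1 → write 0, move +1, go to p2
p2 | 00[0]00100   read 0 → write 1, move -1, go to p0
p0 | 0[0]100100   read 0 → write 1, move -1, go to p1
p1 | [0]1100100   read 0 → write B, move +1, go to p1
p1 | B[1]100100   read 1 → write 1, move -1, go to p1
p1 | [B]1100100   read B → write 1, move +1, go to p3
p3 | 1[1]100100   read 1 → write 1, move -1, go to p2
p2 | [1]1100100
After 11 steps: state p2, head at -1, tape 11100100.

state p2, head at -1, tape 11100100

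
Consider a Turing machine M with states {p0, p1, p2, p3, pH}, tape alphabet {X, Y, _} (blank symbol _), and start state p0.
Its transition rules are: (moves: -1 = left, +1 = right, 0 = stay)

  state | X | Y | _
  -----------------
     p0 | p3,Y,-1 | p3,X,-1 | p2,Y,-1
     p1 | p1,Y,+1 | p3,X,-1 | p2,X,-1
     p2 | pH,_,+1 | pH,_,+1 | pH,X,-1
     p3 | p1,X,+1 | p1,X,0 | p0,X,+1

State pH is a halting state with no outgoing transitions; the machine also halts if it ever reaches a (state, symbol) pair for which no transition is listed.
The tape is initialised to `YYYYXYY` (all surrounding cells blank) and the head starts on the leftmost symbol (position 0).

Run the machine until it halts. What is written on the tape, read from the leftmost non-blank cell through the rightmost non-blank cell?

XYYYYYY_X

state=p0 head=0 tape=_[Y]YYYXYY_   (p0,Y)→(p3,X,-1)
state=p3 head=-1 tape=[_]XYYYXYY_   (p3,_)→(p0,X,+1)
state=p0 head=0 tape=X[X]YYYXYY_   (p0,X)→(p3,Y,-1)
state=p3 head=-1 tape=[X]YYYYXYY_   (p3,X)→(p1,X,+1)
state=p1 head=0 tape=X[Y]YYYXYY_   (p1,Y)→(p3,X,-1)
state=p3 head=-1 tape=[X]XYYYXYY_   (p3,X)→(p1,X,+1)
state=p1 head=0 tape=X[X]YYYXYY_   (p1,X)→(p1,Y,+1)
state=p1 head=1 tape=XY[Y]YYXYY_   (p1,Y)→(p3,X,-1)
state=p3 head=0 tape=X[Y]XYYXYY_   (p3,Y)→(p1,X,0)
state=p1 head=0 tape=X[X]XYYXYY_   (p1,X)→(p1,Y,+1)
state=p1 head=1 tape=XY[X]YYXYY_   (p1,X)→(p1,Y,+1)
state=p1 head=2 tape=XYY[Y]YXYY_   (p1,Y)→(p3,X,-1)
state=p3 head=1 tape=XY[Y]XYXYY_   (p3,Y)→(p1,X,0)
state=p1 head=1 tape=XY[X]XYXYY_   (p1,X)→(p1,Y,+1)
state=p1 head=2 tape=XYY[X]YXYY_   (p1,X)→(p1,Y,+1)
state=p1 head=3 tape=XYYY[Y]XYY_   (p1,Y)→(p3,X,-1)
state=p3 head=2 tape=XYY[Y]XXYY_   (p3,Y)→(p1,X,0)
state=p1 head=2 tape=XYY[X]XXYY_   (p1,X)→(p1,Y,+1)
state=p1 head=3 tape=XYYY[X]XYY_   (p1,X)→(p1,Y,+1)
state=p1 head=4 tape=XYYYY[X]YY_   (p1,X)→(p1,Y,+1)
state=p1 head=5 tape=XYYYYY[Y]Y_   (p1,Y)→(p3,X,-1)
state=p3 head=4 tape=XYYYY[Y]XY_   (p3,Y)→(p1,X,0)
state=p1 head=4 tape=XYYYY[X]XY_   (p1,X)→(p1,Y,+1)
state=p1 head=5 tape=XYYYYY[X]Y_   (p1,X)→(p1,Y,+1)
state=p1 head=6 tape=XYYYYYY[Y]_   (p1,Y)→(p3,X,-1)
state=p3 head=5 tape=XYYYYY[Y]X_   (p3,Y)→(p1,X,0)
state=p1 head=5 tape=XYYYYY[X]X_   (p1,X)→(p1,Y,+1)
state=p1 head=6 tape=XYYYYYY[X]_   (p1,X)→(p1,Y,+1)
state=p1 head=7 tape=XYYYYYYY[_]   (p1,_)→(p2,X,-1)
state=p2 head=6 tape=XYYYYYY[Y]X   (p2,Y)→(pH,_,+1)
state=pH head=7 tape=XYYYYYY_[X]
The non-blank tape span at halt is XYYYYYY_X.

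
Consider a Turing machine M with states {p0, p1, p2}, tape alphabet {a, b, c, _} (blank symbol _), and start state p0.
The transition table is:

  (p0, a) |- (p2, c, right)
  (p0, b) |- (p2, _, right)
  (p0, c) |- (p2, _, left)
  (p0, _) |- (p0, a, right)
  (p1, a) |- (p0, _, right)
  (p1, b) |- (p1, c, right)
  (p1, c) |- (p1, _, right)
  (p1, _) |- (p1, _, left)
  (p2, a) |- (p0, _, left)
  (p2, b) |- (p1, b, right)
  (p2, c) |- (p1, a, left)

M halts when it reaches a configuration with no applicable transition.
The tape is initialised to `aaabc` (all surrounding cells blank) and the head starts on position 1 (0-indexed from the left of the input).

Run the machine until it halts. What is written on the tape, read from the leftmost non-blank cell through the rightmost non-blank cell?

aaa_ac

state=p0 head=1 tape=_a[a]abc_   (p0,a)→(p2,c,right)
state=p2 head=2 tape=_ac[a]bc_   (p2,a)→(p0,_,left)
state=p0 head=1 tape=_a[c]_bc_   (p0,c)→(p2,_,left)
state=p2 head=0 tape=_[a]__bc_   (p2,a)→(p0,_,left)
state=p0 head=-1 tape=[_]___bc_   (p0,_)→(p0,a,right)
state=p0 head=0 tape=a[_]__bc_   (p0,_)→(p0,a,right)
state=p0 head=1 tape=aa[_]_bc_   (p0,_)→(p0,a,right)
state=p0 head=2 tape=aaa[_]bc_   (p0,_)→(p0,a,right)
state=p0 head=3 tape=aaaa[b]c_   (p0,b)→(p2,_,right)
state=p2 head=4 tape=aaaa_[c]_   (p2,c)→(p1,a,left)
state=p1 head=3 tape=aaaa[_]a_   (p1,_)→(p1,_,left)
state=p1 head=2 tape=aaa[a]_a_   (p1,a)→(p0,_,right)
state=p0 head=3 tape=aaa_[_]a_   (p0,_)→(p0,a,right)
state=p0 head=4 tape=aaa_a[a]_   (p0,a)→(p2,c,right)
state=p2 head=5 tape=aaa_ac[_]
The non-blank tape span at halt is aaa_ac.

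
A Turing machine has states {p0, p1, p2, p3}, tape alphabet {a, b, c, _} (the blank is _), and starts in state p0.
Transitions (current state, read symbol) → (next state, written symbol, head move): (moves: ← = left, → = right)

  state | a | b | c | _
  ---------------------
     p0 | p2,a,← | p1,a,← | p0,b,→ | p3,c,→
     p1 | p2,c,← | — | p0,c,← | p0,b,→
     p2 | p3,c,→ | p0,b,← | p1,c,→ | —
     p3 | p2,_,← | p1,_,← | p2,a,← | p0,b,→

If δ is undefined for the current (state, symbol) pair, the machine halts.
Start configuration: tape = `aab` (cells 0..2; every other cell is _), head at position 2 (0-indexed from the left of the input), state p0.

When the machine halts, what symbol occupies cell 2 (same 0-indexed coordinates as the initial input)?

state=p0 head=2 tape=___aa[b]   (p0,b)→(p1,a,←)
state=p1 head=1 tape=___a[a]a   (p1,a)→(p2,c,←)
state=p2 head=0 tape=___[a]ca   (p2,a)→(p3,c,→)
state=p3 head=1 tape=___c[c]a   (p3,c)→(p2,a,←)
state=p2 head=0 tape=___[c]aa   (p2,c)→(p1,c,→)
state=p1 head=1 tape=___c[a]a   (p1,a)→(p2,c,←)
state=p2 head=0 tape=___[c]ca   (p2,c)→(p1,c,→)
state=p1 head=1 tape=___c[c]a   (p1,c)→(p0,c,←)
state=p0 head=0 tape=___[c]ca   (p0,c)→(p0,b,→)
state=p0 head=1 tape=___b[c]a   (p0,c)→(p0,b,→)
state=p0 head=2 tape=___bb[a]   (p0,a)→(p2,a,←)
state=p2 head=1 tape=___b[b]a   (p2,b)→(p0,b,←)
state=p0 head=0 tape=___[b]ba   (p0,b)→(p1,a,←)
state=p1 head=-1 tape=__[_]aba   (p1,_)→(p0,b,→)
state=p0 head=0 tape=__b[a]ba   (p0,a)→(p2,a,←)
state=p2 head=-1 tape=__[b]aba   (p2,b)→(p0,b,←)
state=p0 head=-2 tape=_[_]baba   (p0,_)→(p3,c,→)
state=p3 head=-1 tape=_c[b]aba   (p3,b)→(p1,_,←)
state=p1 head=-2 tape=_[c]_aba   (p1,c)→(p0,c,←)
state=p0 head=-3 tape=[_]c_aba   (p0,_)→(p3,c,→)
state=p3 head=-2 tape=c[c]_aba   (p3,c)→(p2,a,←)
state=p2 head=-3 tape=[c]a_aba   (p2,c)→(p1,c,→)
state=p1 head=-2 tape=c[a]_aba   (p1,a)→(p2,c,←)
state=p2 head=-3 tape=[c]c_aba   (p2,c)→(p1,c,→)
state=p1 head=-2 tape=c[c]_aba   (p1,c)→(p0,c,←)
state=p0 head=-3 tape=[c]c_aba   (p0,c)→(p0,b,→)
state=p0 head=-2 tape=b[c]_aba   (p0,c)→(p0,b,→)
state=p0 head=-1 tape=bb[_]aba   (p0,_)→(p3,c,→)
state=p3 head=0 tape=bbc[a]ba   (p3,a)→(p2,_,←)
state=p2 head=-1 tape=bb[c]_ba   (p2,c)→(p1,c,→)
state=p1 head=0 tape=bbc[_]ba   (p1,_)→(p0,b,→)
state=p0 head=1 tape=bbcb[b]a   (p0,b)→(p1,a,←)
state=p1 head=0 tape=bbc[b]aa
Cell 2 holds a when M halts.

a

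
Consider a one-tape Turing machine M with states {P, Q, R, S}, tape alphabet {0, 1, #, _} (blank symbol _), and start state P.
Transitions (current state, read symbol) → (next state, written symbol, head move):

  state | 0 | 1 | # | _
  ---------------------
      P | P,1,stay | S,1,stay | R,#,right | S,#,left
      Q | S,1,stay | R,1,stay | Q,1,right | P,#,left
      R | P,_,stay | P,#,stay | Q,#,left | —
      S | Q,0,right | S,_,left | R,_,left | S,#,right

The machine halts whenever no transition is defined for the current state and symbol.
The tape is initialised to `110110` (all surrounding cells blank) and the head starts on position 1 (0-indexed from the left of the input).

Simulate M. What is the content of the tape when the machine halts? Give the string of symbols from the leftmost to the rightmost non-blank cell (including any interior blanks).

#_#_#

P | ___1[1]0110   read 1 → write 1, move stay, go to S
S | ___1[1]0110   read 1 → write _, move left, go to S
S | ___[1]_0110   read 1 → write _, move left, go to S
S | __[_]__0110   read _ → write #, move right, go to S
S | __#[_]_0110   read _ → write #, move right, go to S
S | __##[_]0110   read _ → write #, move right, go to S
S | __###[0]110   read 0 → write 0, move right, go to Q
Q | __###0[1]10   read 1 → write 1, move stay, go to R
R | __###0[1]10   read 1 → write #, move stay, go to P
P | __###0[#]10   read # → write #, move right, go to R
R | __###0#[1]0   read 1 → write #, move stay, go to P
P | __###0#[#]0   read # → write #, move right, go to R
R | __###0##[0]   read 0 → write _, move stay, go to P
P | __###0##[_]   read _ → write #, move left, go to S
S | __###0#[#]#   read # → write _, move left, go to R
R | __###0[#]_#   read # → write #, move left, go to Q
Q | __###[0]#_#   read 0 → write 1, move stay, go to S
S | __###[1]#_#   read 1 → write _, move left, go to S
S | __##[#]_#_#   read # → write _, move left, go to R
R | __#[#]__#_#   read # → write #, move left, go to Q
Q | __[#]#__#_#   read # → write 1, move right, go to Q
Q | __1[#]__#_#   read # → write 1, move right, go to Q
Q | __11[_]_#_#   read _ → write #, move left, go to P
P | __1[1]#_#_#   read 1 → write 1, move stay, go to S
S | __1[1]#_#_#   read 1 → write _, move left, go to S
S | __[1]_#_#_#   read 1 → write _, move left, go to S
S | _[_]__#_#_#   read _ → write #, move right, go to S
S | _#[_]_#_#_#   read _ → write #, move right, go to S
S | _##[_]#_#_#   read _ → write #, move right, go to S
S | _###[#]_#_#   read # → write _, move left, go to R
R | _##[#]__#_#   read # → write #, move left, go to Q
Q | _#[#]#__#_#   read # → write 1, move right, go to Q
Q | _#1[#]__#_#   read # → write 1, move right, go to Q
Q | _#11[_]_#_#   read _ → write #, move left, go to P
P | _#1[1]#_#_#   read 1 → write 1, move stay, go to S
S | _#1[1]#_#_#   read 1 → write _, move left, go to S
S | _#[1]_#_#_#   read 1 → write _, move left, go to S
S | _[#]__#_#_#   read # → write _, move left, go to R
R | [_]___#_#_#
The non-blank tape span at halt is #_#_#.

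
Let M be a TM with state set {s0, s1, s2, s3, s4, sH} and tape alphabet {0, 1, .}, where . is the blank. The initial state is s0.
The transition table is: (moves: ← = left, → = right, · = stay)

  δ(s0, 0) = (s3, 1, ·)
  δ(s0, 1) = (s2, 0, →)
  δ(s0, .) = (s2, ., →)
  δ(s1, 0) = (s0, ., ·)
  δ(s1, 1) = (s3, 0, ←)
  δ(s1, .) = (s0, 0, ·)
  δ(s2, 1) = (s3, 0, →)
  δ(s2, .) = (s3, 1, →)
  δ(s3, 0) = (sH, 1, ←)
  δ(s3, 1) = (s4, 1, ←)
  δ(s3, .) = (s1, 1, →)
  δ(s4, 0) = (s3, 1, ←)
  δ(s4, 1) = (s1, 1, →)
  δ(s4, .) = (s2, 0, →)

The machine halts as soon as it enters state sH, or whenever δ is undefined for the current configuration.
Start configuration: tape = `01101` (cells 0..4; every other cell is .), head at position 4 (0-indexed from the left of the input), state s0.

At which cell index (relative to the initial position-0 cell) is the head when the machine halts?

2

s0 | 0110[1]...   read 1 → write 0, move →, go to s2
s2 | 01100[.]..   read . → write 1, move →, go to s3
s3 | 011001[.].   read . → write 1, move →, go to s1
s1 | 0110011[.]   read . → write 0, move ·, go to s0
s0 | 0110011[0]   read 0 → write 1, move ·, go to s3
s3 | 0110011[1]   read 1 → write 1, move ←, go to s4
s4 | 011001[1]1   read 1 → write 1, move →, go to s1
s1 | 0110011[1]   read 1 → write 0, move ←, go to s3
s3 | 011001[1]0   read 1 → write 1, move ←, go to s4
s4 | 01100[1]10   read 1 → write 1, move →, go to s1
s1 | 011001[1]0   read 1 → write 0, move ←, go to s3
s3 | 01100[1]00   read 1 → write 1, move ←, go to s4
s4 | 0110[0]100   read 0 → write 1, move ←, go to s3
s3 | 011[0]1100   read 0 → write 1, move ←, go to sH
sH | 01[1]11100
At halt the head is at cell 2.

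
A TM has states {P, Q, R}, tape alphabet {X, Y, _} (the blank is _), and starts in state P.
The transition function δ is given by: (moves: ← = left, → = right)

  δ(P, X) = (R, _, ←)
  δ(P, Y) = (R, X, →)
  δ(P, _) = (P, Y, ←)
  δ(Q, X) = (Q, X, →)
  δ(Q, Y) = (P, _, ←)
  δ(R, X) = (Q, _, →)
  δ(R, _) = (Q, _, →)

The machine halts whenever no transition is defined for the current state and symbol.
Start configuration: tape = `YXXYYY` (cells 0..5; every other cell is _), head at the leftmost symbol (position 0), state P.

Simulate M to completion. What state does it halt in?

P | [Y]XXYYY   read Y → write X, move →, go to R
R | X[X]XYYY   read X → write _, move →, go to Q
Q | X_[X]YYY   read X → write X, move →, go to Q
Q | X_X[Y]YY   read Y → write _, move ←, go to P
P | X_[X]_YY   read X → write _, move ←, go to R
R | X[_]__YY   read _ → write _, move →, go to Q
Q | X_[_]_YY
No transition is defined for (Q, _); M halts in state Q.

Q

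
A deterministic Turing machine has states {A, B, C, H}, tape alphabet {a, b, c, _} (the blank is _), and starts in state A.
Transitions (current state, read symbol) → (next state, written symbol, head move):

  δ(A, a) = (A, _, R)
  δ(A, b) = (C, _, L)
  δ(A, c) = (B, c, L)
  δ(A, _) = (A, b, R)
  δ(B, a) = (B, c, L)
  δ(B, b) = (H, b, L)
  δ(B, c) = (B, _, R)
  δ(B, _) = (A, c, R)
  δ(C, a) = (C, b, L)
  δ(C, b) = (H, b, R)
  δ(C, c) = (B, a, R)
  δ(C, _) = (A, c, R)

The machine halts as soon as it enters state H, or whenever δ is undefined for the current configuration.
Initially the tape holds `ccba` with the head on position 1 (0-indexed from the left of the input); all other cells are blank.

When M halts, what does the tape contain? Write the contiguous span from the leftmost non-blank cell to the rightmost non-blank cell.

state=A head=1 tape=c[c]ba   (A,c)→(B,c,L)
state=B head=0 tape=[c]cba   (B,c)→(B,_,R)
state=B head=1 tape=_[c]ba   (B,c)→(B,_,R)
state=B head=2 tape=__[b]a   (B,b)→(H,b,L)
state=H head=1 tape=_[_]ba
The non-blank tape span at halt is ba.

ba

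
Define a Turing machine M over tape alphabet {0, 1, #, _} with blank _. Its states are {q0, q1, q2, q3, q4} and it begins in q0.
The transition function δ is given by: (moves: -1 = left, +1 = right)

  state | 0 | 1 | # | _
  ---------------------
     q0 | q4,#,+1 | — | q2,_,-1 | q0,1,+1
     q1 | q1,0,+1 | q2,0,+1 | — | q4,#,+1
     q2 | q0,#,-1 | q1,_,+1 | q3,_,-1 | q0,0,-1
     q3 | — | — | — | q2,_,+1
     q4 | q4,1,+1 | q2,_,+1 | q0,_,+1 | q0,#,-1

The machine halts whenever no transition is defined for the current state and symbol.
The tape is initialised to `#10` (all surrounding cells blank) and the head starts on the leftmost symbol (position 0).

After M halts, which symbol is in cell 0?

q0 | __[#]10   read # → write _, move -1, go to q2
q2 | _[_]_10   read _ → write 0, move -1, go to q0
q0 | [_]0_10   read _ → write 1, move +1, go to q0
q0 | 1[0]_10   read 0 → write #, move +1, go to q4
q4 | 1#[_]10   read _ → write #, move -1, go to q0
q0 | 1[#]#10   read # → write _, move -1, go to q2
q2 | [1]_#10   read 1 → write _, move +1, go to q1
q1 | _[_]#10   read _ → write #, move +1, go to q4
q4 | _#[#]10   read # → write _, move +1, go to q0
q0 | _#_[1]0
Cell 0 holds _ when M halts.

_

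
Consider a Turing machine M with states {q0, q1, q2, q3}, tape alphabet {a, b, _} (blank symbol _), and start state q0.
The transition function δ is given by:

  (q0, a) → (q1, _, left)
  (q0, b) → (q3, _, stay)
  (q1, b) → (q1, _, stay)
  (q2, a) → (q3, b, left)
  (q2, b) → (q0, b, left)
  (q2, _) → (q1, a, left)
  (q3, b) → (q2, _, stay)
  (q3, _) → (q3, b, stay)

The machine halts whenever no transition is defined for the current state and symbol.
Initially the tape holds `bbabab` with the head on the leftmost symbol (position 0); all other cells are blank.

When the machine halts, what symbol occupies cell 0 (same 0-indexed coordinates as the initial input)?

a

q0 | _[b]babab   read b → write _, move stay, go to q3
q3 | _[_]babab   read _ → write b, move stay, go to q3
q3 | _[b]babab   read b → write _, move stay, go to q2
q2 | _[_]babab   read _ → write a, move left, go to q1
q1 | [_]ababab
Cell 0 holds a when M halts.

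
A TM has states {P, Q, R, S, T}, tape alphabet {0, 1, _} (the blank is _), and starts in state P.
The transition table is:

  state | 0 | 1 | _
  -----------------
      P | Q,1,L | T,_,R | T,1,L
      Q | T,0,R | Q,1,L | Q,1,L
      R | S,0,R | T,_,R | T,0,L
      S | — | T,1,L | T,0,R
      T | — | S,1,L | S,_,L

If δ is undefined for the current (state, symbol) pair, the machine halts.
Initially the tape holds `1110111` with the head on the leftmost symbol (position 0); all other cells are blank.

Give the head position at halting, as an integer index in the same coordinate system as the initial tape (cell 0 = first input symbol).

0

state=P head=0 tape=[1]110111   (P,1)→(T,_,R)
state=T head=1 tape=_[1]10111   (T,1)→(S,1,L)
state=S head=0 tape=[_]110111   (S,_)→(T,0,R)
state=T head=1 tape=0[1]10111   (T,1)→(S,1,L)
state=S head=0 tape=[0]110111
At halt the head is at cell 0.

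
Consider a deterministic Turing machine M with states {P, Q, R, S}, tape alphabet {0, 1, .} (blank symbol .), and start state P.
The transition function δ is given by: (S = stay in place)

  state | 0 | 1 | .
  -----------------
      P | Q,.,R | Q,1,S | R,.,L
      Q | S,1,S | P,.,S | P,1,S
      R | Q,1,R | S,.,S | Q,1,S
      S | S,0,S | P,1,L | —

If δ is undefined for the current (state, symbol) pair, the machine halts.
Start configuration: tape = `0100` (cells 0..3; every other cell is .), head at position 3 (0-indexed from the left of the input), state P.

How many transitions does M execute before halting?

14

P | 010[0].   read 0 → write ., move R, go to Q
Q | 010.[.]   read . → write 1, move S, go to P
P | 010.[1]   read 1 → write 1, move S, go to Q
Q | 010.[1]   read 1 → write ., move S, go to P
P | 010.[.]   read . → write ., move L, go to R
R | 010[.].   read . → write 1, move S, go to Q
Q | 010[1].   read 1 → write ., move S, go to P
P | 010[.].   read . → write ., move L, go to R
R | 01[0]..   read 0 → write 1, move R, go to Q
Q | 011[.].   read . → write 1, move S, go to P
P | 011[1].   read 1 → write 1, move S, go to Q
Q | 011[1].   read 1 → write ., move S, go to P
P | 011[.].   read . → write ., move L, go to R
R | 01[1]..   read 1 → write ., move S, go to S
S | 01[.]..
M halts after 14 transitions.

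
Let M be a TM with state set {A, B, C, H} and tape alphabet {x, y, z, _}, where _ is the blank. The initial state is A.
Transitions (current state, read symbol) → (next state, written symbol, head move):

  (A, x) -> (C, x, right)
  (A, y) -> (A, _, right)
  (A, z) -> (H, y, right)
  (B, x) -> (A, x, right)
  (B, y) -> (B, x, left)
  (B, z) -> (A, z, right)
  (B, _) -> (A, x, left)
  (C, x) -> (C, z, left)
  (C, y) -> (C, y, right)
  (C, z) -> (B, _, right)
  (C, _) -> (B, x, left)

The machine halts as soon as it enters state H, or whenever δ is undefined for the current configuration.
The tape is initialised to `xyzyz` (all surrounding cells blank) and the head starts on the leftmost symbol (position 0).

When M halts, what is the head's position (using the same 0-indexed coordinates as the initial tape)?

state=A head=0 tape=[x]yzyz_   (A,x)→(C,x,right)
state=C head=1 tape=x[y]zyz_   (C,y)→(C,y,right)
state=C head=2 tape=xy[z]yz_   (C,z)→(B,_,right)
state=B head=3 tape=xy_[y]z_   (B,y)→(B,x,left)
state=B head=2 tape=xy[_]xz_   (B,_)→(A,x,left)
state=A head=1 tape=x[y]xxz_   (A,y)→(A,_,right)
state=A head=2 tape=x_[x]xz_   (A,x)→(C,x,right)
state=C head=3 tape=x_x[x]z_   (C,x)→(C,z,left)
state=C head=2 tape=x_[x]zz_   (C,x)→(C,z,left)
state=C head=1 tape=x[_]zzz_   (C,_)→(B,x,left)
state=B head=0 tape=[x]xzzz_   (B,x)→(A,x,right)
state=A head=1 tape=x[x]zzz_   (A,x)→(C,x,right)
state=C head=2 tape=xx[z]zz_   (C,z)→(B,_,right)
state=B head=3 tape=xx_[z]z_   (B,z)→(A,z,right)
state=A head=4 tape=xx_z[z]_   (A,z)→(H,y,right)
state=H head=5 tape=xx_zy[_]
At halt the head is at cell 5.

5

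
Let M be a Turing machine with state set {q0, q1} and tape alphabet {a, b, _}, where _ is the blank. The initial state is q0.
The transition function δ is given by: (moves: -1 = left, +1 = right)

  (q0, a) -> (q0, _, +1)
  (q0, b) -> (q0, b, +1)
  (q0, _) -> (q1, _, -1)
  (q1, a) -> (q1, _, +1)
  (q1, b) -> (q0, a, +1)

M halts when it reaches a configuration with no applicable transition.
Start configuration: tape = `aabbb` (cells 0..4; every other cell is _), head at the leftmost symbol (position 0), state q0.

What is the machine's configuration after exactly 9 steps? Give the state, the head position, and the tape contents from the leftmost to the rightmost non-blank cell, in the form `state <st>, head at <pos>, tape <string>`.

state=q0 head=0 tape=[a]abbb_   (q0,a)→(q0,_,+1)
state=q0 head=1 tape=_[a]bbb_   (q0,a)→(q0,_,+1)
state=q0 head=2 tape=__[b]bb_   (q0,b)→(q0,b,+1)
state=q0 head=3 tape=__b[b]b_   (q0,b)→(q0,b,+1)
state=q0 head=4 tape=__bb[b]_   (q0,b)→(q0,b,+1)
state=q0 head=5 tape=__bbb[_]   (q0,_)→(q1,_,-1)
state=q1 head=4 tape=__bb[b]_   (q1,b)→(q0,a,+1)
state=q0 head=5 tape=__bba[_]   (q0,_)→(q1,_,-1)
state=q1 head=4 tape=__bb[a]_   (q1,a)→(q1,_,+1)
state=q1 head=5 tape=__bb_[_]
After 9 steps: state q1, head at 5, tape bb.

state q1, head at 5, tape bb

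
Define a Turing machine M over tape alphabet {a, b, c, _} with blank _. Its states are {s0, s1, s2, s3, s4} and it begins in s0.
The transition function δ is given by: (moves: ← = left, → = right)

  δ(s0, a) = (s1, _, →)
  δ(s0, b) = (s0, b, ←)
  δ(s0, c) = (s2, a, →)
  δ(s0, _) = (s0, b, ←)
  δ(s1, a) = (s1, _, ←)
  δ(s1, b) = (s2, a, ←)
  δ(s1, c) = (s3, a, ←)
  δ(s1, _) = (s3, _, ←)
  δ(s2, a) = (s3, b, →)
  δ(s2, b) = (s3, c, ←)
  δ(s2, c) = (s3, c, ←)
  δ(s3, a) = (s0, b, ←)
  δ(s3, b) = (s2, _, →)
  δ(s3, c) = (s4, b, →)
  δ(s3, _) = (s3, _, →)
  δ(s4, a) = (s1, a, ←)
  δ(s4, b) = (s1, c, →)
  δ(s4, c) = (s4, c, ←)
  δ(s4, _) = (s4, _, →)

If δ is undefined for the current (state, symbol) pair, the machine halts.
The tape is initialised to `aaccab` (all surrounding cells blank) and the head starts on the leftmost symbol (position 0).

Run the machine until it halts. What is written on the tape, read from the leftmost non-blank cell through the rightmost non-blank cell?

aaab

state=s0 head=0 tape=_[a]accab   (s0,a)→(s1,_,→)
state=s1 head=1 tape=__[a]ccab   (s1,a)→(s1,_,←)
state=s1 head=0 tape=_[_]_ccab   (s1,_)→(s3,_,←)
state=s3 head=-1 tape=[_]__ccab   (s3,_)→(s3,_,→)
state=s3 head=0 tape=_[_]_ccab   (s3,_)→(s3,_,→)
state=s3 head=1 tape=__[_]ccab   (s3,_)→(s3,_,→)
state=s3 head=2 tape=___[c]cab   (s3,c)→(s4,b,→)
state=s4 head=3 tape=___b[c]ab   (s4,c)→(s4,c,←)
state=s4 head=2 tape=___[b]cab   (s4,b)→(s1,c,→)
state=s1 head=3 tape=___c[c]ab   (s1,c)→(s3,a,←)
state=s3 head=2 tape=___[c]aab   (s3,c)→(s4,b,→)
state=s4 head=3 tape=___b[a]ab   (s4,a)→(s1,a,←)
state=s1 head=2 tape=___[b]aab   (s1,b)→(s2,a,←)
state=s2 head=1 tape=__[_]aaab
The non-blank tape span at halt is aaab.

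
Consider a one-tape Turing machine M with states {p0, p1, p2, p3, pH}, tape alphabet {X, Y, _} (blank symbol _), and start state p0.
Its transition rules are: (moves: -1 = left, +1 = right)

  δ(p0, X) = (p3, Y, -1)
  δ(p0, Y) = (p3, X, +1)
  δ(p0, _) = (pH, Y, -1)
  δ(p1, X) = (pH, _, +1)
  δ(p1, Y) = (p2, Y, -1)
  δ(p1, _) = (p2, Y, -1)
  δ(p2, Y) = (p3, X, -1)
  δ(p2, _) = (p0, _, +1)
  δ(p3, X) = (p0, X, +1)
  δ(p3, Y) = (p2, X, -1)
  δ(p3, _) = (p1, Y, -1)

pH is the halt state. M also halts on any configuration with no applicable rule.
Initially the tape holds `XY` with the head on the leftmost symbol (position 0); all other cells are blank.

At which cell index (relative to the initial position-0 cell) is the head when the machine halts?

p0 | ___[X]Y   read X → write Y, move -1, go to p3
p3 | __[_]YY   read _ → write Y, move -1, go to p1
p1 | _[_]YYY   read _ → write Y, move -1, go to p2
p2 | [_]YYYY   read _ → write _, move +1, go to p0
p0 | _[Y]YYY   read Y → write X, move +1, go to p3
p3 | _X[Y]YY   read Y → write X, move -1, go to p2
p2 | _[X]XYY
At halt the head is at cell -2.

-2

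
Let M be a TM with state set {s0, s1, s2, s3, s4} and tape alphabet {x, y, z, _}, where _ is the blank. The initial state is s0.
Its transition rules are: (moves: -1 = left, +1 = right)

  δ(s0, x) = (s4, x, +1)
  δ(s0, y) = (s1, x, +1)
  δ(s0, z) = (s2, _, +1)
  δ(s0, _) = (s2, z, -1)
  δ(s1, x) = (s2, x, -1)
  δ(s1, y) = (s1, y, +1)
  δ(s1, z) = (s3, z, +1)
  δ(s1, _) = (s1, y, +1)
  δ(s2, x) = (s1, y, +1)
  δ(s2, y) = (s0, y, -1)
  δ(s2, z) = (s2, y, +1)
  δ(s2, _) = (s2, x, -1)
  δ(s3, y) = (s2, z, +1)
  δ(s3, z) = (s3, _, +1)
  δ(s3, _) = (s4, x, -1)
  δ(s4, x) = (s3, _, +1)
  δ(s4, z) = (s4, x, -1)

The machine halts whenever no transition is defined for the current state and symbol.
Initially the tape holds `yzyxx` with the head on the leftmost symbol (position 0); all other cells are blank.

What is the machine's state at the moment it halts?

s4

s0 | [y]zyxx   read y → write x, move +1, go to s1
s1 | x[z]yxx   read z → write z, move +1, go to s3
s3 | xz[y]xx   read y → write z, move +1, go to s2
s2 | xzz[x]x   read x → write y, move +1, go to s1
s1 | xzzy[x]   read x → write x, move -1, go to s2
s2 | xzz[y]x   read y → write y, move -1, go to s0
s0 | xz[z]yx   read z → write _, move +1, go to s2
s2 | xz_[y]x   read y → write y, move -1, go to s0
s0 | xz[_]yx   read _ → write z, move -1, go to s2
s2 | x[z]zyx   read z → write y, move +1, go to s2
s2 | xy[z]yx   read z → write y, move +1, go to s2
s2 | xyy[y]x   read y → write y, move -1, go to s0
s0 | xy[y]yx   read y → write x, move +1, go to s1
s1 | xyx[y]x   read y → write y, move +1, go to s1
s1 | xyxy[x]   read x → write x, move -1, go to s2
s2 | xyx[y]x   read y → write y, move -1, go to s0
s0 | xy[x]yx   read x → write x, move +1, go to s4
s4 | xyx[y]x
No transition is defined for (s4, y); M halts in state s4.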